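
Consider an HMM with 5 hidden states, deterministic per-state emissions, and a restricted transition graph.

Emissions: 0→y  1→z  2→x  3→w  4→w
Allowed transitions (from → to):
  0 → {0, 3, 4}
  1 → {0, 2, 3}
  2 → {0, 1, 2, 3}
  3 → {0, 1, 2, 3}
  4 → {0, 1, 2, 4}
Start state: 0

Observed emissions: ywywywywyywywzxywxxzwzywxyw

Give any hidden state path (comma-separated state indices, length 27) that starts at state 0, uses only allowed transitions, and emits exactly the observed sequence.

0,3,0,4,0,4,0,4,0,0,3,0,3,1,2,0,4,2,2,1,3,1,0,3,2,0,4

  t0 'y' -> {0}, take 0 (start)
  t1 'w' -> {3,4}, take 3 (0->3 ok)
  t2 'y' -> {0}, take 0 (3->0 ok)
  t3 'w' -> {3,4}, take 4 (0->4 ok)
  t4 'y' -> {0}, take 0 (4->0 ok)
  t5 'w' -> {3,4}, take 4 (0->4 ok)
  t6 'y' -> {0}, take 0 (4->0 ok)
  t7 'w' -> {3,4}, take 4 (0->4 ok)
  t8 'y' -> {0}, take 0 (4->0 ok)
  t9 'y' -> {0}, take 0 (0->0 ok)
  t10 'w' -> {3,4}, take 3 (0->3 ok)
  t11 'y' -> {0}, take 0 (3->0 ok)
  t12 'w' -> {3,4}, take 3 (0->3 ok)
  t13 'z' -> {1}, take 1 (3->1 ok)
  t14 'x' -> {2}, take 2 (1->2 ok)
  t15 'y' -> {0}, take 0 (2->0 ok)
  t16 'w' -> {3,4}, take 4 (0->4 ok)
  t17 'x' -> {2}, take 2 (4->2 ok)
  t18 'x' -> {2}, take 2 (2->2 ok)
  t19 'z' -> {1}, take 1 (2->1 ok)
  t20 'w' -> {3,4}, take 3 (1->3 ok)
  t21 'z' -> {1}, take 1 (3->1 ok)
  t22 'y' -> {0}, take 0 (1->0 ok)
  t23 'w' -> {3,4}, take 3 (0->3 ok)
  t24 'x' -> {2}, take 2 (3->2 ok)
  t25 'y' -> {0}, take 0 (2->0 ok)
  t26 'w' -> {3,4}, take 4 (0->4 ok)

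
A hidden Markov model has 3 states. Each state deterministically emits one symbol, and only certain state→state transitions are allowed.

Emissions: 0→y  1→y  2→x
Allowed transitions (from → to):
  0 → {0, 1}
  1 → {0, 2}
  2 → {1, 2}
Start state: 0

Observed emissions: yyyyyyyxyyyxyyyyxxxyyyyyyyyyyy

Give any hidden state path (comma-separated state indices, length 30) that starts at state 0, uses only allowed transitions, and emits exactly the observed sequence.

0,0,1,0,1,0,1,2,1,0,1,2,1,0,0,1,2,2,2,1,0,0,0,0,1,0,0,0,1,0

  [0] y  {0,1}  => 0  start
  [1] y  {0,1}  => 0  0->0 ok
  [2] y  {0,1}  => 1  0->1 ok
  [3] y  {0,1}  => 0  1->0 ok
  [4] y  {0,1}  => 1  0->1 ok
  [5] y  {0,1}  => 0  1->0 ok
  [6] y  {0,1}  => 1  0->1 ok
  [7] x  {2}  => 2  1->2 ok
  [8] y  {0,1}  => 1  2->1 ok
  [9] y  {0,1}  => 0  1->0 ok
  [10] y  {0,1}  => 1  0->1 ok
  [11] x  {2}  => 2  1->2 ok
  [12] y  {0,1}  => 1  2->1 ok
  [13] y  {0,1}  => 0  1->0 ok
  [14] y  {0,1}  => 0  0->0 ok
  [15] y  {0,1}  => 1  0->1 ok
  [16] x  {2}  => 2  1->2 ok
  [17] x  {2}  => 2  2->2 ok
  [18] x  {2}  => 2  2->2 ok
  [19] y  {0,1}  => 1  2->1 ok
  [20] y  {0,1}  => 0  1->0 ok
  [21] y  {0,1}  => 0  0->0 ok
  [22] y  {0,1}  => 0  0->0 ok
  [23] y  {0,1}  => 0  0->0 ok
  [24] y  {0,1}  => 1  0->1 ok
  [25] y  {0,1}  => 0  1->0 ok
  [26] y  {0,1}  => 0  0->0 ok
  [27] y  {0,1}  => 0  0->0 ok
  [28] y  {0,1}  => 1  0->1 ok
  [29] y  {0,1}  => 0  1->0 ok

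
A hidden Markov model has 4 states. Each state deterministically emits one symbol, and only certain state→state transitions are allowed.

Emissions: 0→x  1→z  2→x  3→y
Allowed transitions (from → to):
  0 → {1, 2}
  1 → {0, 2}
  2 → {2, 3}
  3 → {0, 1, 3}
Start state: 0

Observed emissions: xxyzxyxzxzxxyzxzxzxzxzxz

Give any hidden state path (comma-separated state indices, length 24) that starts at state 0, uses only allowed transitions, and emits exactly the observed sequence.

  t0 'x' -> {0,2}, take 0 (start)
  t1 'x' -> {0,2}, take 2 (0->2 ok)
  t2 'y' -> {3}, take 3 (2->3 ok)
  t3 'z' -> {1}, take 1 (3->1 ok)
  t4 'x' -> {0,2}, take 2 (1->2 ok)
  t5 'y' -> {3}, take 3 (2->3 ok)
  t6 'x' -> {0,2}, take 0 (3->0 ok)
  t7 'z' -> {1}, take 1 (0->1 ok)
  t8 'x' -> {0,2}, take 0 (1->0 ok)
  t9 'z' -> {1}, take 1 (0->1 ok)
  t10 'x' -> {0,2}, take 0 (1->0 ok)
  t11 'x' -> {0,2}, take 2 (0->2 ok)
  t12 'y' -> {3}, take 3 (2->3 ok)
  t13 'z' -> {1}, take 1 (3->1 ok)
  t14 'x' -> {0,2}, take 0 (1->0 ok)
  t15 'z' -> {1}, take 1 (0->1 ok)
  t16 'x' -> {0,2}, take 0 (1->0 ok)
  t17 'z' -> {1}, take 1 (0->1 ok)
  t18 'x' -> {0,2}, take 0 (1->0 ok)
  t19 'z' -> {1}, take 1 (0->1 ok)
  t20 'x' -> {0,2}, take 0 (1->0 ok)
  t21 'z' -> {1}, take 1 (0->1 ok)
  t22 'x' -> {0,2}, take 0 (1->0 ok)
  t23 'z' -> {1}, take 1 (0->1 ok)

0,2,3,1,2,3,0,1,0,1,0,2,3,1,0,1,0,1,0,1,0,1,0,1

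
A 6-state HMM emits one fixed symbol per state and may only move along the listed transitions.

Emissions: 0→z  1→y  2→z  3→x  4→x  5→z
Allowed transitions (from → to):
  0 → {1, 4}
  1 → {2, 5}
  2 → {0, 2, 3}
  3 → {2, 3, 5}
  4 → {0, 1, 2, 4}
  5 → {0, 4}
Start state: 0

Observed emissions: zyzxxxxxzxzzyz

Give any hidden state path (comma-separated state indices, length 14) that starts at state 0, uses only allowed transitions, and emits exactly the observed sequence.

  0: obs=z cand={0,2,5} pick 0 [start]
  1: obs=y cand={1} pick 1 [0->1 ok]
  2: obs=z cand={0,2,5} pick 2 [1->2 ok]
  3: obs=x cand={3,4} pick 3 [2->3 ok]
  4: obs=x cand={3,4} pick 3 [3->3 ok]
  5: obs=x cand={3,4} pick 3 [3->3 ok]
  6: obs=x cand={3,4} pick 3 [3->3 ok]
  7: obs=x cand={3,4} pick 3 [3->3 ok]
  8: obs=z cand={0,2,5} pick 2 [3->2 ok]
  9: obs=x cand={3,4} pick 3 [2->3 ok]
  10: obs=z cand={0,2,5} pick 5 [3->5 ok]
  11: obs=z cand={0,2,5} pick 0 [5->0 ok]
  12: obs=y cand={1} pick 1 [0->1 ok]
  13: obs=z cand={0,2,5} pick 2 [1->2 ok]

0,1,2,3,3,3,3,3,2,3,5,0,1,2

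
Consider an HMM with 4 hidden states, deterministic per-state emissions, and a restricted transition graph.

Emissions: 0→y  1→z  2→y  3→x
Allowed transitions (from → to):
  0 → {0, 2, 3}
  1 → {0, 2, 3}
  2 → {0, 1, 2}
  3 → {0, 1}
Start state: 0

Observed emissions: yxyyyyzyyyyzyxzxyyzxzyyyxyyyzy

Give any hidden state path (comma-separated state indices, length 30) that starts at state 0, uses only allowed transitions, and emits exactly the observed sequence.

0,3,0,2,2,2,1,0,0,0,2,1,0,3,1,3,0,2,1,3,1,0,2,0,3,0,0,2,1,0

  0: obs=y cand={0,2} pick 0 [start]
  1: obs=x cand={3} pick 3 [0->3 ok]
  2: obs=y cand={0,2} pick 0 [3->0 ok]
  3: obs=y cand={0,2} pick 2 [0->2 ok]
  4: obs=y cand={0,2} pick 2 [2->2 ok]
  5: obs=y cand={0,2} pick 2 [2->2 ok]
  6: obs=z cand={1} pick 1 [2->1 ok]
  7: obs=y cand={0,2} pick 0 [1->0 ok]
  8: obs=y cand={0,2} pick 0 [0->0 ok]
  9: obs=y cand={0,2} pick 0 [0->0 ok]
  10: obs=y cand={0,2} pick 2 [0->2 ok]
  11: obs=z cand={1} pick 1 [2->1 ok]
  12: obs=y cand={0,2} pick 0 [1->0 ok]
  13: obs=x cand={3} pick 3 [0->3 ok]
  14: obs=z cand={1} pick 1 [3->1 ok]
  15: obs=x cand={3} pick 3 [1->3 ok]
  16: obs=y cand={0,2} pick 0 [3->0 ok]
  17: obs=y cand={0,2} pick 2 [0->2 ok]
  18: obs=z cand={1} pick 1 [2->1 ok]
  19: obs=x cand={3} pick 3 [1->3 ok]
  20: obs=z cand={1} pick 1 [3->1 ok]
  21: obs=y cand={0,2} pick 0 [1->0 ok]
  22: obs=y cand={0,2} pick 2 [0->2 ok]
  23: obs=y cand={0,2} pick 0 [2->0 ok]
  24: obs=x cand={3} pick 3 [0->3 ok]
  25: obs=y cand={0,2} pick 0 [3->0 ok]
  26: obs=y cand={0,2} pick 0 [0->0 ok]
  27: obs=y cand={0,2} pick 2 [0->2 ok]
  28: obs=z cand={1} pick 1 [2->1 ok]
  29: obs=y cand={0,2} pick 0 [1->0 ok]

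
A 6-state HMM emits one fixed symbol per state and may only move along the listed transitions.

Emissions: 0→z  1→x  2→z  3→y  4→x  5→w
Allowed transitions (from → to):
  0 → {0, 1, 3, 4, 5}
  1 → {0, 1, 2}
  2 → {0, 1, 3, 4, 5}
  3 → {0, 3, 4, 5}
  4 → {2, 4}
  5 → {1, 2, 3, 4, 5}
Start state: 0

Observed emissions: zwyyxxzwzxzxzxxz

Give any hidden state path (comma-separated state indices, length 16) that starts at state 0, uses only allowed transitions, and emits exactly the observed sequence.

0,5,3,3,4,4,2,5,2,4,2,1,2,1,1,0

  [0] z  {0,2}  => 0  start
  [1] w  {5}  => 5  0->5 ok
  [2] y  {3}  => 3  5->3 ok
  [3] y  {3}  => 3  3->3 ok
  [4] x  {1,4}  => 4  3->4 ok
  [5] x  {1,4}  => 4  4->4 ok
  [6] z  {0,2}  => 2  4->2 ok
  [7] w  {5}  => 5  2->5 ok
  [8] z  {0,2}  => 2  5->2 ok
  [9] x  {1,4}  => 4  2->4 ok
  [10] z  {0,2}  => 2  4->2 ok
  [11] x  {1,4}  => 1  2->1 ok
  [12] z  {0,2}  => 2  1->2 ok
  [13] x  {1,4}  => 1  2->1 ok
  [14] x  {1,4}  => 1  1->1 ok
  [15] z  {0,2}  => 0  1->0 ok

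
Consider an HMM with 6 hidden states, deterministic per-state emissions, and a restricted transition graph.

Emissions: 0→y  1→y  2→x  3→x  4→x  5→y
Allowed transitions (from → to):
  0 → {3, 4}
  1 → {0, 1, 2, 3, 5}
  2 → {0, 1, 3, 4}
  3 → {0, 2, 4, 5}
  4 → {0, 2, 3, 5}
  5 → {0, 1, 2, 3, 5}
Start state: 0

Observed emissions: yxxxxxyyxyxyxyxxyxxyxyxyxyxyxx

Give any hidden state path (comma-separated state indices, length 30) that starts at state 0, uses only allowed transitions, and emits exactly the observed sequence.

0,4,2,4,3,4,5,0,3,5,2,1,3,0,4,2,1,2,3,0,3,0,4,0,3,0,3,5,3,2

  t0 'y' -> {0,1,5}, take 0 (start)
  t1 'x' -> {2,3,4}, take 4 (0->4 ok)
  t2 'x' -> {2,3,4}, take 2 (4->2 ok)
  t3 'x' -> {2,3,4}, take 4 (2->4 ok)
  t4 'x' -> {2,3,4}, take 3 (4->3 ok)
  t5 'x' -> {2,3,4}, take 4 (3->4 ok)
  t6 'y' -> {0,1,5}, take 5 (4->5 ok)
  t7 'y' -> {0,1,5}, take 0 (5->0 ok)
  t8 'x' -> {2,3,4}, take 3 (0->3 ok)
  t9 'y' -> {0,1,5}, take 5 (3->5 ok)
  t10 'x' -> {2,3,4}, take 2 (5->2 ok)
  t11 'y' -> {0,1,5}, take 1 (2->1 ok)
  t12 'x' -> {2,3,4}, take 3 (1->3 ok)
  t13 'y' -> {0,1,5}, take 0 (3->0 ok)
  t14 'x' -> {2,3,4}, take 4 (0->4 ok)
  t15 'x' -> {2,3,4}, take 2 (4->2 ok)
  t16 'y' -> {0,1,5}, take 1 (2->1 ok)
  t17 'x' -> {2,3,4}, take 2 (1->2 ok)
  t18 'x' -> {2,3,4}, take 3 (2->3 ok)
  t19 'y' -> {0,1,5}, take 0 (3->0 ok)
  t20 'x' -> {2,3,4}, take 3 (0->3 ok)
  t21 'y' -> {0,1,5}, take 0 (3->0 ok)
  t22 'x' -> {2,3,4}, take 4 (0->4 ok)
  t23 'y' -> {0,1,5}, take 0 (4->0 ok)
  t24 'x' -> {2,3,4}, take 3 (0->3 ok)
  t25 'y' -> {0,1,5}, take 0 (3->0 ok)
  t26 'x' -> {2,3,4}, take 3 (0->3 ok)
  t27 'y' -> {0,1,5}, take 5 (3->5 ok)
  t28 'x' -> {2,3,4}, take 3 (5->3 ok)
  t29 'x' -> {2,3,4}, take 2 (3->2 ok)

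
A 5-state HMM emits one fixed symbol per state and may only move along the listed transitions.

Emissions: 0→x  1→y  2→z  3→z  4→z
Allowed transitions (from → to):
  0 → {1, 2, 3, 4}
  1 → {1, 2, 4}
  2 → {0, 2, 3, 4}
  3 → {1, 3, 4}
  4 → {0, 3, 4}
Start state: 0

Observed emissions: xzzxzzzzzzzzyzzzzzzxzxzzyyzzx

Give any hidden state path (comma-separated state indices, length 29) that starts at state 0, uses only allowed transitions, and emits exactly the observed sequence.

0,3,4,0,2,3,4,4,4,3,3,3,1,2,4,3,4,3,4,0,2,0,2,3,1,1,2,4,0

  t0 'x' -> {0}, take 0 (start)
  t1 'z' -> {2,3,4}, take 3 (0->3 ok)
  t2 'z' -> {2,3,4}, take 4 (3->4 ok)
  t3 'x' -> {0}, take 0 (4->0 ok)
  t4 'z' -> {2,3,4}, take 2 (0->2 ok)
  t5 'z' -> {2,3,4}, take 3 (2->3 ok)
  t6 'z' -> {2,3,4}, take 4 (3->4 ok)
  t7 'z' -> {2,3,4}, take 4 (4->4 ok)
  t8 'z' -> {2,3,4}, take 4 (4->4 ok)
  t9 'z' -> {2,3,4}, take 3 (4->3 ok)
  t10 'z' -> {2,3,4}, take 3 (3->3 ok)
  t11 'z' -> {2,3,4}, take 3 (3->3 ok)
  t12 'y' -> {1}, take 1 (3->1 ok)
  t13 'z' -> {2,3,4}, take 2 (1->2 ok)
  t14 'z' -> {2,3,4}, take 4 (2->4 ok)
  t15 'z' -> {2,3,4}, take 3 (4->3 ok)
  t16 'z' -> {2,3,4}, take 4 (3->4 ok)
  t17 'z' -> {2,3,4}, take 3 (4->3 ok)
  t18 'z' -> {2,3,4}, take 4 (3->4 ok)
  t19 'x' -> {0}, take 0 (4->0 ok)
  t20 'z' -> {2,3,4}, take 2 (0->2 ok)
  t21 'x' -> {0}, take 0 (2->0 ok)
  t22 'z' -> {2,3,4}, take 2 (0->2 ok)
  t23 'z' -> {2,3,4}, take 3 (2->3 ok)
  t24 'y' -> {1}, take 1 (3->1 ok)
  t25 'y' -> {1}, take 1 (1->1 ok)
  t26 'z' -> {2,3,4}, take 2 (1->2 ok)
  t27 'z' -> {2,3,4}, take 4 (2->4 ok)
  t28 'x' -> {0}, take 0 (4->0 ok)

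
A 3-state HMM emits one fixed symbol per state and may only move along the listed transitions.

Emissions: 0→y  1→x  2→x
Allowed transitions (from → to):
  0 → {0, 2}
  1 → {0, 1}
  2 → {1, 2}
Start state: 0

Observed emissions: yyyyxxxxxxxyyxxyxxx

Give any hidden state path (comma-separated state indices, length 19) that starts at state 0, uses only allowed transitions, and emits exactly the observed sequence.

  [0] y  {0}  => 0  start
  [1] y  {0}  => 0  0->0 ok
  [2] y  {0}  => 0  0->0 ok
  [3] y  {0}  => 0  0->0 ok
  [4] x  {1,2}  => 2  0->2 ok
  [5] x  {1,2}  => 2  2->2 ok
  [6] x  {1,2}  => 2  2->2 ok
  [7] x  {1,2}  => 2  2->2 ok
  [8] x  {1,2}  => 2  2->2 ok
  [9] x  {1,2}  => 2  2->2 ok
  [10] x  {1,2}  => 1  2->1 ok
  [11] y  {0}  => 0  1->0 ok
  [12] y  {0}  => 0  0->0 ok
  [13] x  {1,2}  => 2  0->2 ok
  [14] x  {1,2}  => 1  2->1 ok
  [15] y  {0}  => 0  1->0 ok
  [16] x  {1,2}  => 2  0->2 ok
  [17] x  {1,2}  => 1  2->1 ok
  [18] x  {1,2}  => 1  1->1 ok

0,0,0,0,2,2,2,2,2,2,1,0,0,2,1,0,2,1,1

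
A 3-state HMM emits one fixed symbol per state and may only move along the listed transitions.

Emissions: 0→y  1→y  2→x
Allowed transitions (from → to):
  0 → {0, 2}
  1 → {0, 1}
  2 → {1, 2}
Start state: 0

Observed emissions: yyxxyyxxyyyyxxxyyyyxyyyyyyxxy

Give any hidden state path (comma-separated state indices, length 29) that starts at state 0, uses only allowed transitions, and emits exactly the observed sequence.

0,0,2,2,1,0,2,2,1,1,1,0,2,2,2,1,1,1,0,2,1,1,1,0,0,0,2,2,1

  t0 'y' -> {0,1}, take 0 (start)
  t1 'y' -> {0,1}, take 0 (0->0 ok)
  t2 'x' -> {2}, take 2 (0->2 ok)
  t3 'x' -> {2}, take 2 (2->2 ok)
  t4 'y' -> {0,1}, take 1 (2->1 ok)
  t5 'y' -> {0,1}, take 0 (1->0 ok)
  t6 'x' -> {2}, take 2 (0->2 ok)
  t7 'x' -> {2}, take 2 (2->2 ok)
  t8 'y' -> {0,1}, take 1 (2->1 ok)
  t9 'y' -> {0,1}, take 1 (1->1 ok)
  t10 'y' -> {0,1}, take 1 (1->1 ok)
  t11 'y' -> {0,1}, take 0 (1->0 ok)
  t12 'x' -> {2}, take 2 (0->2 ok)
  t13 'x' -> {2}, take 2 (2->2 ok)
  t14 'x' -> {2}, take 2 (2->2 ok)
  t15 'y' -> {0,1}, take 1 (2->1 ok)
  t16 'y' -> {0,1}, take 1 (1->1 ok)
  t17 'y' -> {0,1}, take 1 (1->1 ok)
  t18 'y' -> {0,1}, take 0 (1->0 ok)
  t19 'x' -> {2}, take 2 (0->2 ok)
  t20 'y' -> {0,1}, take 1 (2->1 ok)
  t21 'y' -> {0,1}, take 1 (1->1 ok)
  t22 'y' -> {0,1}, take 1 (1->1 ok)
  t23 'y' -> {0,1}, take 0 (1->0 ok)
  t24 'y' -> {0,1}, take 0 (0->0 ok)
  t25 'y' -> {0,1}, take 0 (0->0 ok)
  t26 'x' -> {2}, take 2 (0->2 ok)
  t27 'x' -> {2}, take 2 (2->2 ok)
  t28 'y' -> {0,1}, take 1 (2->1 ok)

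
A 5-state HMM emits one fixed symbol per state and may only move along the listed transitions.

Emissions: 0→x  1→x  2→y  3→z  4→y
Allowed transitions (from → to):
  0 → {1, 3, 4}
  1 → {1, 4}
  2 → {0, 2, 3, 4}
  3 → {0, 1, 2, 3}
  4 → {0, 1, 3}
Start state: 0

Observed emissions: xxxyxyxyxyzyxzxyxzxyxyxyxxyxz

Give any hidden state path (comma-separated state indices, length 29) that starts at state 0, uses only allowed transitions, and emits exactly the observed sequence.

  0: obs=x cand={0,1} pick 0 [start]
  1: obs=x cand={0,1} pick 1 [0->1 ok]
  2: obs=x cand={0,1} pick 1 [1->1 ok]
  3: obs=y cand={2,4} pick 4 [1->4 ok]
  4: obs=x cand={0,1} pick 0 [4->0 ok]
  5: obs=y cand={2,4} pick 4 [0->4 ok]
  6: obs=x cand={0,1} pick 0 [4->0 ok]
  7: obs=y cand={2,4} pick 4 [0->4 ok]
  8: obs=x cand={0,1} pick 0 [4->0 ok]
  9: obs=y cand={2,4} pick 4 [0->4 ok]
  10: obs=z cand={3} pick 3 [4->3 ok]
  11: obs=y cand={2,4} pick 2 [3->2 ok]
  12: obs=x cand={0,1} pick 0 [2->0 ok]
  13: obs=z cand={3} pick 3 [0->3 ok]
  14: obs=x cand={0,1} pick 1 [3->1 ok]
  15: obs=y cand={2,4} pick 4 [1->4 ok]
  16: obs=x cand={0,1} pick 0 [4->0 ok]
  17: obs=z cand={3} pick 3 [0->3 ok]
  18: obs=x cand={0,1} pick 1 [3->1 ok]
  19: obs=y cand={2,4} pick 4 [1->4 ok]
  20: obs=x cand={0,1} pick 1 [4->1 ok]
  21: obs=y cand={2,4} pick 4 [1->4 ok]
  22: obs=x cand={0,1} pick 0 [4->0 ok]
  23: obs=y cand={2,4} pick 4 [0->4 ok]
  24: obs=x cand={0,1} pick 1 [4->1 ok]
  25: obs=x cand={0,1} pick 1 [1->1 ok]
  26: obs=y cand={2,4} pick 4 [1->4 ok]
  27: obs=x cand={0,1} pick 0 [4->0 ok]
  28: obs=z cand={3} pick 3 [0->3 ok]

0,1,1,4,0,4,0,4,0,4,3,2,0,3,1,4,0,3,1,4,1,4,0,4,1,1,4,0,3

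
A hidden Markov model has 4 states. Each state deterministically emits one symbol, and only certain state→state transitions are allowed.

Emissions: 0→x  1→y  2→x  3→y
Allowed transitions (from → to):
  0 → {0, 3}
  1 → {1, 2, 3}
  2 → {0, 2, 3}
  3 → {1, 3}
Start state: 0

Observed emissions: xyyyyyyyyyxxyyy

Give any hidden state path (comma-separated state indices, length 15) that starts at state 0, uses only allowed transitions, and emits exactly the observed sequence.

0,3,3,3,1,1,1,1,1,1,2,0,3,3,3

  0: obs=x cand={0,2} pick 0 [start]
  1: obs=y cand={1,3} pick 3 [0->3 ok]
  2: obs=y cand={1,3} pick 3 [3->3 ok]
  3: obs=y cand={1,3} pick 3 [3->3 ok]
  4: obs=y cand={1,3} pick 1 [3->1 ok]
  5: obs=y cand={1,3} pick 1 [1->1 ok]
  6: obs=y cand={1,3} pick 1 [1->1 ok]
  7: obs=y cand={1,3} pick 1 [1->1 ok]
  8: obs=y cand={1,3} pick 1 [1->1 ok]
  9: obs=y cand={1,3} pick 1 [1->1 ok]
  10: obs=x cand={0,2} pick 2 [1->2 ok]
  11: obs=x cand={0,2} pick 0 [2->0 ok]
  12: obs=y cand={1,3} pick 3 [0->3 ok]
  13: obs=y cand={1,3} pick 3 [3->3 ok]
  14: obs=y cand={1,3} pick 3 [3->3 ok]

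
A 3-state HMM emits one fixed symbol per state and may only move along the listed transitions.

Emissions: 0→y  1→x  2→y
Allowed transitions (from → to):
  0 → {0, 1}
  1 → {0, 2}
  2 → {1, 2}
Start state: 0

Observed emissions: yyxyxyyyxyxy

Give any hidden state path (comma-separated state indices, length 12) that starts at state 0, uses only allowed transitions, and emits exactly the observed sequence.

  [0] y  {0,2}  => 0  start
  [1] y  {0,2}  => 0  0->0 ok
  [2] x  {1}  => 1  0->1 ok
  [3] y  {0,2}  => 0  1->0 ok
  [4] x  {1}  => 1  0->1 ok
  [5] y  {0,2}  => 0  1->0 ok
  [6] y  {0,2}  => 0  0->0 ok
  [7] y  {0,2}  => 0  0->0 ok
  [8] x  {1}  => 1  0->1 ok
  [9] y  {0,2}  => 2  1->2 ok
  [10] x  {1}  => 1  2->1 ok
  [11] y  {0,2}  => 2  1->2 ok

0,0,1,0,1,0,0,0,1,2,1,2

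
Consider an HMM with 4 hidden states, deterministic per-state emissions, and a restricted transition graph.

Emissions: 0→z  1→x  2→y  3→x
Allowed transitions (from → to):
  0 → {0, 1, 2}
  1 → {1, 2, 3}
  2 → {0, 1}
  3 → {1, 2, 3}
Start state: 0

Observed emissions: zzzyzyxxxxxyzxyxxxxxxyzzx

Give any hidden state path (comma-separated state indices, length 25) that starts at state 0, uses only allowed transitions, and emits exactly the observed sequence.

  t0 'z' -> {0}, take 0 (start)
  t1 'z' -> {0}, take 0 (0->0 ok)
  t2 'z' -> {0}, take 0 (0->0 ok)
  t3 'y' -> {2}, take 2 (0->2 ok)
  t4 'z' -> {0}, take 0 (2->0 ok)
  t5 'y' -> {2}, take 2 (0->2 ok)
  t6 'x' -> {1,3}, take 1 (2->1 ok)
  t7 'x' -> {1,3}, take 1 (1->1 ok)
  t8 'x' -> {1,3}, take 3 (1->3 ok)
  t9 'x' -> {1,3}, take 3 (3->3 ok)
  t10 'x' -> {1,3}, take 3 (3->3 ok)
  t11 'y' -> {2}, take 2 (3->2 ok)
  t12 'z' -> {0}, take 0 (2->0 ok)
  t13 'x' -> {1,3}, take 1 (0->1 ok)
  t14 'y' -> {2}, take 2 (1->2 ok)
  t15 'x' -> {1,3}, take 1 (2->1 ok)
  t16 'x' -> {1,3}, take 3 (1->3 ok)
  t17 'x' -> {1,3}, take 1 (3->1 ok)
  t18 'x' -> {1,3}, take 3 (1->3 ok)
  t19 'x' -> {1,3}, take 1 (3->1 ok)
  t20 'x' -> {1,3}, take 1 (1->1 ok)
  t21 'y' -> {2}, take 2 (1->2 ok)
  t22 'z' -> {0}, take 0 (2->0 ok)
  t23 'z' -> {0}, take 0 (0->0 ok)
  t24 'x' -> {1,3}, take 1 (0->1 ok)

0,0,0,2,0,2,1,1,3,3,3,2,0,1,2,1,3,1,3,1,1,2,0,0,1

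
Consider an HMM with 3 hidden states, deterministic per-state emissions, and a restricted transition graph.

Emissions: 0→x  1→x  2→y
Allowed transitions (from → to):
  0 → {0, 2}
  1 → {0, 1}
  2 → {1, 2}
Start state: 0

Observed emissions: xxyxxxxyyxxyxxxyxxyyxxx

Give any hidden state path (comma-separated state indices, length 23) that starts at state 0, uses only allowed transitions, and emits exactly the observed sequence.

  [0] x  {0,1}  => 0  start
  [1] x  {0,1}  => 0  0->0 ok
  [2] y  {2}  => 2  0->2 ok
  [3] x  {0,1}  => 1  2->1 ok
  [4] x  {0,1}  => 1  1->1 ok
  [5] x  {0,1}  => 0  1->0 ok
  [6] x  {0,1}  => 0  0->0 ok
  [7] y  {2}  => 2  0->2 ok
  [8] y  {2}  => 2  2->2 ok
  [9] x  {0,1}  => 1  2->1 ok
  [10] x  {0,1}  => 0  1->0 ok
  [11] y  {2}  => 2  0->2 ok
  [12] x  {0,1}  => 1  2->1 ok
  [13] x  {0,1}  => 1  1->1 ok
  [14] x  {0,1}  => 0  1->0 ok
  [15] y  {2}  => 2  0->2 ok
  [16] x  {0,1}  => 1  2->1 ok
  [17] x  {0,1}  => 0  1->0 ok
  [18] y  {2}  => 2  0->2 ok
  [19] y  {2}  => 2  2->2 ok
  [20] x  {0,1}  => 1  2->1 ok
  [21] x  {0,1}  => 1  1->1 ok
  [22] x  {0,1}  => 1  1->1 ok

0,0,2,1,1,0,0,2,2,1,0,2,1,1,0,2,1,0,2,2,1,1,1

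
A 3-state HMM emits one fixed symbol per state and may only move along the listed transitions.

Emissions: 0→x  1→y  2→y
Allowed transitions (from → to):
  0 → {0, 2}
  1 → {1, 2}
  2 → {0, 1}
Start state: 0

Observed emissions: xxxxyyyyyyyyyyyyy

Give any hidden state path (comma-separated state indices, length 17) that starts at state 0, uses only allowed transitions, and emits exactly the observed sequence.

0,0,0,0,2,1,1,1,2,1,2,1,2,1,1,1,2

  pos 0: x in {0}, choose 0; start
  pos 1: x in {0}, choose 0; 0->0 ok
  pos 2: x in {0}, choose 0; 0->0 ok
  pos 3: x in {0}, choose 0; 0->0 ok
  pos 4: y in {1,2}, choose 2; 0->2 ok
  pos 5: y in {1,2}, choose 1; 2->1 ok
  pos 6: y in {1,2}, choose 1; 1->1 ok
  pos 7: y in {1,2}, choose 1; 1->1 ok
  pos 8: y in {1,2}, choose 2; 1->2 ok
  pos 9: y in {1,2}, choose 1; 2->1 ok
  pos 10: y in {1,2}, choose 2; 1->2 ok
  pos 11: y in {1,2}, choose 1; 2->1 ok
  pos 12: y in {1,2}, choose 2; 1->2 ok
  pos 13: y in {1,2}, choose 1; 2->1 ok
  pos 14: y in {1,2}, choose 1; 1->1 ok
  pos 15: y in {1,2}, choose 1; 1->1 ok
  pos 16: y in {1,2}, choose 2; 1->2 ok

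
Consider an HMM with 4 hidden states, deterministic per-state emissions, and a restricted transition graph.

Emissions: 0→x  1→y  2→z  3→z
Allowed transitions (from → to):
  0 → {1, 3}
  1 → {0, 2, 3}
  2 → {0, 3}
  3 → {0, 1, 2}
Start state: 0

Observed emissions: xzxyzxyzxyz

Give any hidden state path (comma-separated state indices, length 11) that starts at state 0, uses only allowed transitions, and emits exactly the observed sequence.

  [0] x  {0}  => 0  start
  [1] z  {2,3}  => 3  0->3 ok
  [2] x  {0}  => 0  3->0 ok
  [3] y  {1}  => 1  0->1 ok
  [4] z  {2,3}  => 2  1->2 ok
  [5] x  {0}  => 0  2->0 ok
  [6] y  {1}  => 1  0->1 ok
  [7] z  {2,3}  => 2  1->2 ok
  [8] x  {0}  => 0  2->0 ok
  [9] y  {1}  => 1  0->1 ok
  [10] z  {2,3}  => 3  1->3 ok

0,3,0,1,2,0,1,2,0,1,3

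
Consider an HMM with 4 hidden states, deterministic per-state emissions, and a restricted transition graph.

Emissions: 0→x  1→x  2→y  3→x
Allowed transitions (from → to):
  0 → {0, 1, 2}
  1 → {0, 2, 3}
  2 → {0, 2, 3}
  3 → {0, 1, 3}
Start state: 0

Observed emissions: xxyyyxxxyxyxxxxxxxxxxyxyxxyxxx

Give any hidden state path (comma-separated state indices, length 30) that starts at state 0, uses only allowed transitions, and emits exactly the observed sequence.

0,1,2,2,2,0,0,1,2,0,2,3,3,3,3,0,1,3,0,1,0,2,0,2,0,0,2,0,1,0

  t0 'x' -> {0,1,3}, take 0 (start)
  t1 'x' -> {0,1,3}, take 1 (0->1 ok)
  t2 'y' -> {2}, take 2 (1->2 ok)
  t3 'y' -> {2}, take 2 (2->2 ok)
  t4 'y' -> {2}, take 2 (2->2 ok)
  t5 'x' -> {0,1,3}, take 0 (2->0 ok)
  t6 'x' -> {0,1,3}, take 0 (0->0 ok)
  t7 'x' -> {0,1,3}, take 1 (0->1 ok)
  t8 'y' -> {2}, take 2 (1->2 ok)
  t9 'x' -> {0,1,3}, take 0 (2->0 ok)
  t10 'y' -> {2}, take 2 (0->2 ok)
  t11 'x' -> {0,1,3}, take 3 (2->3 ok)
  t12 'x' -> {0,1,3}, take 3 (3->3 ok)
  t13 'x' -> {0,1,3}, take 3 (3->3 ok)
  t14 'x' -> {0,1,3}, take 3 (3->3 ok)
  t15 'x' -> {0,1,3}, take 0 (3->0 ok)
  t16 'x' -> {0,1,3}, take 1 (0->1 ok)
  t17 'x' -> {0,1,3}, take 3 (1->3 ok)
  t18 'x' -> {0,1,3}, take 0 (3->0 ok)
  t19 'x' -> {0,1,3}, take 1 (0->1 ok)
  t20 'x' -> {0,1,3}, take 0 (1->0 ok)
  t21 'y' -> {2}, take 2 (0->2 ok)
  t22 'x' -> {0,1,3}, take 0 (2->0 ok)
  t23 'y' -> {2}, take 2 (0->2 ok)
  t24 'x' -> {0,1,3}, take 0 (2->0 ok)
  t25 'x' -> {0,1,3}, take 0 (0->0 ok)
  t26 'y' -> {2}, take 2 (0->2 ok)
  t27 'x' -> {0,1,3}, take 0 (2->0 ok)
  t28 'x' -> {0,1,3}, take 1 (0->1 ok)
  t29 'x' -> {0,1,3}, take 0 (1->0 ok)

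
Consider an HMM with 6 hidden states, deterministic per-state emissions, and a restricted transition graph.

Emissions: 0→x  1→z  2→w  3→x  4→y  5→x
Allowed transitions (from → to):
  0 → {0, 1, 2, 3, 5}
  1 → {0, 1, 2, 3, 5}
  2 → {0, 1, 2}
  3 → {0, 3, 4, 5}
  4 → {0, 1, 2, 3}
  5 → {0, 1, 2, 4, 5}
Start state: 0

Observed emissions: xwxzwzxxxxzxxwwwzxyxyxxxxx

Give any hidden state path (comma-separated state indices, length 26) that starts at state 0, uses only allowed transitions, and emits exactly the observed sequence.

0,2,0,1,2,1,3,0,5,5,1,0,5,2,2,2,1,3,4,3,4,0,3,3,5,0

  pos 0: x in {0,3,5}, choose 0; start
  pos 1: w in {2}, choose 2; 0->2 ok
  pos 2: x in {0,3,5}, choose 0; 2->0 ok
  pos 3: z in {1}, choose 1; 0->1 ok
  pos 4: w in {2}, choose 2; 1->2 ok
  pos 5: z in {1}, choose 1; 2->1 ok
  pos 6: x in {0,3,5}, choose 3; 1->3 ok
  pos 7: x in {0,3,5}, choose 0; 3->0 ok
  pos 8: x in {0,3,5}, choose 5; 0->5 ok
  pos 9: x in {0,3,5}, choose 5; 5->5 ok
  pos 10: z in {1}, choose 1; 5->1 ok
  pos 11: x in {0,3,5}, choose 0; 1->0 ok
  pos 12: x in {0,3,5}, choose 5; 0->5 ok
  pos 13: w in {2}, choose 2; 5->2 ok
  pos 14: w in {2}, choose 2; 2->2 ok
  pos 15: w in {2}, choose 2; 2->2 ok
  pos 16: z in {1}, choose 1; 2->1 ok
  pos 17: x in {0,3,5}, choose 3; 1->3 ok
  pos 18: y in {4}, choose 4; 3->4 ok
  pos 19: x in {0,3,5}, choose 3; 4->3 ok
  pos 20: y in {4}, choose 4; 3->4 ok
  pos 21: x in {0,3,5}, choose 0; 4->0 ok
  pos 22: x in {0,3,5}, choose 3; 0->3 ok
  pos 23: x in {0,3,5}, choose 3; 3->3 ok
  pos 24: x in {0,3,5}, choose 5; 3->5 ok
  pos 25: x in {0,3,5}, choose 0; 5->0 ok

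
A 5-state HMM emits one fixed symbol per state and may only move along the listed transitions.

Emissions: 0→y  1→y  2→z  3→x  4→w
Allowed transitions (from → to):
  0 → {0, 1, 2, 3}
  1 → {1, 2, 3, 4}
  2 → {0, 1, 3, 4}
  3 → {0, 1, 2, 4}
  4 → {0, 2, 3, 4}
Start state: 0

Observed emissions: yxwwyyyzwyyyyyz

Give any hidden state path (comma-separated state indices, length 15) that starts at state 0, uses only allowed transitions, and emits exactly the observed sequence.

  0: obs=y cand={0,1} pick 0 [start]
  1: obs=x cand={3} pick 3 [0->3 ok]
  2: obs=w cand={4} pick 4 [3->4 ok]
  3: obs=w cand={4} pick 4 [4->4 ok]
  4: obs=y cand={0,1} pick 0 [4->0 ok]
  5: obs=y cand={0,1} pick 1 [0->1 ok]
  6: obs=y cand={0,1} pick 1 [1->1 ok]
  7: obs=z cand={2} pick 2 [1->2 ok]
  8: obs=w cand={4} pick 4 [2->4 ok]
  9: obs=y cand={0,1} pick 0 [4->0 ok]
  10: obs=y cand={0,1} pick 0 [0->0 ok]
  11: obs=y cand={0,1} pick 0 [0->0 ok]
  12: obs=y cand={0,1} pick 0 [0->0 ok]
  13: obs=y cand={0,1} pick 1 [0->1 ok]
  14: obs=z cand={2} pick 2 [1->2 ok]

0,3,4,4,0,1,1,2,4,0,0,0,0,1,2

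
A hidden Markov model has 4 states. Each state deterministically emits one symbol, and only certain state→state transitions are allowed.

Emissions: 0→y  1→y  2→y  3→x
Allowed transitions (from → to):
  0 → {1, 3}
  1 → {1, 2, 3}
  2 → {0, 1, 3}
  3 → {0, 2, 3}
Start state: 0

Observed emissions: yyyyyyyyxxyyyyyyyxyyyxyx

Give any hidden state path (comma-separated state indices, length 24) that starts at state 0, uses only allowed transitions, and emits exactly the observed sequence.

  pos 0: y in {0,1,2}, choose 0; start
  pos 1: y in {0,1,2}, choose 1; 0->1 ok
  pos 2: y in {0,1,2}, choose 1; 1->1 ok
  pos 3: y in {0,1,2}, choose 1; 1->1 ok
  pos 4: y in {0,1,2}, choose 2; 1->2 ok
  pos 5: y in {0,1,2}, choose 1; 2->1 ok
  pos 6: y in {0,1,2}, choose 1; 1->1 ok
  pos 7: y in {0,1,2}, choose 1; 1->1 ok
  pos 8: x in {3}, choose 3; 1->3 ok
  pos 9: x in {3}, choose 3; 3->3 ok
  pos 10: y in {0,1,2}, choose 2; 3->2 ok
  pos 11: y in {0,1,2}, choose 1; 2->1 ok
  pos 12: y in {0,1,2}, choose 1; 1->1 ok
  pos 13: y in {0,1,2}, choose 2; 1->2 ok
  pos 14: y in {0,1,2}, choose 1; 2->1 ok
  pos 15: y in {0,1,2}, choose 1; 1->1 ok
  pos 16: y in {0,1,2}, choose 2; 1->2 ok
  pos 17: x in {3}, choose 3; 2->3 ok
  pos 18: y in {0,1,2}, choose 2; 3->2 ok
  pos 19: y in {0,1,2}, choose 0; 2->0 ok
  pos 20: y in {0,1,2}, choose 1; 0->1 ok
  pos 21: x in {3}, choose 3; 1->3 ok
  pos 22: y in {0,1,2}, choose 2; 3->2 ok
  pos 23: x in {3}, choose 3; 2->3 ok

0,1,1,1,2,1,1,1,3,3,2,1,1,2,1,1,2,3,2,0,1,3,2,3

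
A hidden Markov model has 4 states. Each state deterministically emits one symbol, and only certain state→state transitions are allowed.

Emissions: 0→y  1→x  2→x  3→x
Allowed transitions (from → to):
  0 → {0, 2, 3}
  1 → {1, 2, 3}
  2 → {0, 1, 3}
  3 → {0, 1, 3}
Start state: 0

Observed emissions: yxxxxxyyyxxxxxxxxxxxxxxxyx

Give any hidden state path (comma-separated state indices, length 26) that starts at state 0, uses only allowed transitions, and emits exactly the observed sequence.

  pos 0: y in {0}, choose 0; start
  pos 1: x in {1,2,3}, choose 2; 0->2 ok
  pos 2: x in {1,2,3}, choose 1; 2->1 ok
  pos 3: x in {1,2,3}, choose 3; 1->3 ok
  pos 4: x in {1,2,3}, choose 1; 3->1 ok
  pos 5: x in {1,2,3}, choose 3; 1->3 ok
  pos 6: y in {0}, choose 0; 3->0 ok
  pos 7: y in {0}, choose 0; 0->0 ok
  pos 8: y in {0}, choose 0; 0->0 ok
  pos 9: x in {1,2,3}, choose 3; 0->3 ok
  pos 10: x in {1,2,3}, choose 3; 3->3 ok
  pos 11: x in {1,2,3}, choose 3; 3->3 ok
  pos 12: x in {1,2,3}, choose 3; 3->3 ok
  pos 13: x in {1,2,3}, choose 3; 3->3 ok
  pos 14: x in {1,2,3}, choose 3; 3->3 ok
  pos 15: x in {1,2,3}, choose 3; 3->3 ok
  pos 16: x in {1,2,3}, choose 1; 3->1 ok
  pos 17: x in {1,2,3}, choose 3; 1->3 ok
  pos 18: x in {1,2,3}, choose 3; 3->3 ok
  pos 19: x in {1,2,3}, choose 1; 3->1 ok
  pos 20: x in {1,2,3}, choose 3; 1->3 ok
  pos 21: x in {1,2,3}, choose 3; 3->3 ok
  pos 22: x in {1,2,3}, choose 1; 3->1 ok
  pos 23: x in {1,2,3}, choose 2; 1->2 ok
  pos 24: y in {0}, choose 0; 2->0 ok
  pos 25: x in {1,2,3}, choose 2; 0->2 ok

0,2,1,3,1,3,0,0,0,3,3,3,3,3,3,3,1,3,3,1,3,3,1,2,0,2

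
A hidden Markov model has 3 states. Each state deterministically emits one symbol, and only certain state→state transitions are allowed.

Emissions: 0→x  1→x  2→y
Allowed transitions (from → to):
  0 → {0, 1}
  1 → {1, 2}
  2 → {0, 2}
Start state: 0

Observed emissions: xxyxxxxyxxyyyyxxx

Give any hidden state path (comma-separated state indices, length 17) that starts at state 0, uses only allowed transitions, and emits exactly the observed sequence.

0,1,2,0,0,0,1,2,0,1,2,2,2,2,0,1,1

  0: obs=x cand={0,1} pick 0 [start]
  1: obs=x cand={0,1} pick 1 [0->1 ok]
  2: obs=y cand={2} pick 2 [1->2 ok]
  3: obs=x cand={0,1} pick 0 [2->0 ok]
  4: obs=x cand={0,1} pick 0 [0->0 ok]
  5: obs=x cand={0,1} pick 0 [0->0 ok]
  6: obs=x cand={0,1} pick 1 [0->1 ok]
  7: obs=y cand={2} pick 2 [1->2 ok]
  8: obs=x cand={0,1} pick 0 [2->0 ok]
  9: obs=x cand={0,1} pick 1 [0->1 ok]
  10: obs=y cand={2} pick 2 [1->2 ok]
  11: obs=y cand={2} pick 2 [2->2 ok]
  12: obs=y cand={2} pick 2 [2->2 ok]
  13: obs=y cand={2} pick 2 [2->2 ok]
  14: obs=x cand={0,1} pick 0 [2->0 ok]
  15: obs=x cand={0,1} pick 1 [0->1 ok]
  16: obs=x cand={0,1} pick 1 [1->1 ok]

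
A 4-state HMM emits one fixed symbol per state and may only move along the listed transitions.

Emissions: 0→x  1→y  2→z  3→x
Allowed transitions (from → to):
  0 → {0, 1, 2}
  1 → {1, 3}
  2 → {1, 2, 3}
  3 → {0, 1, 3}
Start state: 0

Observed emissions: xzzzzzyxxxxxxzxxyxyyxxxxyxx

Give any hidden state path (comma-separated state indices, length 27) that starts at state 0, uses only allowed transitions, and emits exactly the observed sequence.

  [0] x  {0,3}  => 0  start
  [1] z  {2}  => 2  0->2 ok
  [2] z  {2}  => 2  2->2 ok
  [3] z  {2}  => 2  2->2 ok
  [4] z  {2}  => 2  2->2 ok
  [5] z  {2}  => 2  2->2 ok
  [6] y  {1}  => 1  2->1 ok
  [7] x  {0,3}  => 3  1->3 ok
  [8] x  {0,3}  => 3  3->3 ok
  [9] x  {0,3}  => 3  3->3 ok
  [10] x  {0,3}  => 3  3->3 ok
  [11] x  {0,3}  => 0  3->0 ok
  [12] x  {0,3}  => 0  0->0 ok
  [13] z  {2}  => 2  0->2 ok
  [14] x  {0,3}  => 3  2->3 ok
  [15] x  {0,3}  => 0  3->0 ok
  [16] y  {1}  => 1  0->1 ok
  [17] x  {0,3}  => 3  1->3 ok
  [18] y  {1}  => 1  3->1 ok
  [19] y  {1}  => 1  1->1 ok
  [20] x  {0,3}  => 3  1->3 ok
  [21] x  {0,3}  => 3  3->3 ok
  [22] x  {0,3}  => 3  3->3 ok
  [23] x  {0,3}  => 0  3->0 ok
  [24] y  {1}  => 1  0->1 ok
  [25] x  {0,3}  => 3  1->3 ok
  [26] x  {0,3}  => 3  3->3 ok

0,2,2,2,2,2,1,3,3,3,3,0,0,2,3,0,1,3,1,1,3,3,3,0,1,3,3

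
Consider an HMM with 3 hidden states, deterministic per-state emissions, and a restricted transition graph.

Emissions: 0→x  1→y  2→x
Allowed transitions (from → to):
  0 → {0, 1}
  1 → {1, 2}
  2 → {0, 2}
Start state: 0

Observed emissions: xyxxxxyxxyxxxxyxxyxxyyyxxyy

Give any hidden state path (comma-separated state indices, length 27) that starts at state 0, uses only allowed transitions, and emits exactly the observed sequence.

  0: obs=x cand={0,2} pick 0 [start]
  1: obs=y cand={1} pick 1 [0->1 ok]
  2: obs=x cand={0,2} pick 2 [1->2 ok]
  3: obs=x cand={0,2} pick 2 [2->2 ok]
  4: obs=x cand={0,2} pick 2 [2->2 ok]
  5: obs=x cand={0,2} pick 0 [2->0 ok]
  6: obs=y cand={1} pick 1 [0->1 ok]
  7: obs=x cand={0,2} pick 2 [1->2 ok]
  8: obs=x cand={0,2} pick 0 [2->0 ok]
  9: obs=y cand={1} pick 1 [0->1 ok]
  10: obs=x cand={0,2} pick 2 [1->2 ok]
  11: obs=x cand={0,2} pick 2 [2->2 ok]
  12: obs=x cand={0,2} pick 0 [2->0 ok]
  13: obs=x cand={0,2} pick 0 [0->0 ok]
  14: obs=y cand={1} pick 1 [0->1 ok]
  15: obs=x cand={0,2} pick 2 [1->2 ok]
  16: obs=x cand={0,2} pick 0 [2->0 ok]
  17: obs=y cand={1} pick 1 [0->1 ok]
  18: obs=x cand={0,2} pick 2 [1->2 ok]
  19: obs=x cand={0,2} pick 0 [2->0 ok]
  20: obs=y cand={1} pick 1 [0->1 ok]
  21: obs=y cand={1} pick 1 [1->1 ok]
  22: obs=y cand={1} pick 1 [1->1 ok]
  23: obs=x cand={0,2} pick 2 [1->2 ok]
  24: obs=x cand={0,2} pick 0 [2->0 ok]
  25: obs=y cand={1} pick 1 [0->1 ok]
  26: obs=y cand={1} pick 1 [1->1 ok]

0,1,2,2,2,0,1,2,0,1,2,2,0,0,1,2,0,1,2,0,1,1,1,2,0,1,1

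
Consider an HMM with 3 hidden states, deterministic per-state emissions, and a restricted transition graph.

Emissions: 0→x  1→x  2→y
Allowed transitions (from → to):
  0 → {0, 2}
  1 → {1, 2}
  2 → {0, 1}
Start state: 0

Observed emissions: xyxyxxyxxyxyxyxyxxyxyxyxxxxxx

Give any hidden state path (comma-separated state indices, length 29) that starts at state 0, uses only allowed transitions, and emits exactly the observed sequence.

  [0] x  {0,1}  => 0  start
  [1] y  {2}  => 2  0->2 ok
  [2] x  {0,1}  => 0  2->0 ok
  [3] y  {2}  => 2  0->2 ok
  [4] x  {0,1}  => 1  2->1 ok
  [5] x  {0,1}  => 1  1->1 ok
  [6] y  {2}  => 2  1->2 ok
  [7] x  {0,1}  => 1  2->1 ok
  [8] x  {0,1}  => 1  1->1 ok
  [9] y  {2}  => 2  1->2 ok
  [10] x  {0,1}  => 1  2->1 ok
  [11] y  {2}  => 2  1->2 ok
  [12] x  {0,1}  => 0  2->0 ok
  [13] y  {2}  => 2  0->2 ok
  [14] x  {0,1}  => 0  2->0 ok
  [15] y  {2}  => 2  0->2 ok
  [16] x  {0,1}  => 0  2->0 ok
  [17] x  {0,1}  => 0  0->0 ok
  [18] y  {2}  => 2  0->2 ok
  [19] x  {0,1}  => 1  2->1 ok
  [20] y  {2}  => 2  1->2 ok
  [21] x  {0,1}  => 0  2->0 ok
  [22] y  {2}  => 2  0->2 ok
  [23] x  {0,1}  => 0  2->0 ok
  [24] x  {0,1}  => 0  0->0 ok
  [25] x  {0,1}  => 0  0->0 ok
  [26] x  {0,1}  => 0  0->0 ok
  [27] x  {0,1}  => 0  0->0 ok
  [28] x  {0,1}  => 0  0->0 ok

0,2,0,2,1,1,2,1,1,2,1,2,0,2,0,2,0,0,2,1,2,0,2,0,0,0,0,0,0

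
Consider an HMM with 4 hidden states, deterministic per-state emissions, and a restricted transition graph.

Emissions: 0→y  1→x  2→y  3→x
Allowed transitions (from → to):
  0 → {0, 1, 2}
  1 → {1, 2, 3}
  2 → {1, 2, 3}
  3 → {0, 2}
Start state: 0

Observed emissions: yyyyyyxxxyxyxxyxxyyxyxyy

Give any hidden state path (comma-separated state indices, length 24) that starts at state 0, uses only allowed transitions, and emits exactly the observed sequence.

0,0,0,0,0,2,1,1,3,2,3,0,1,3,0,1,3,2,2,1,2,1,2,2

  t0 'y' -> {0,2}, take 0 (start)
  t1 'y' -> {0,2}, take 0 (0->0 ok)
  t2 'y' -> {0,2}, take 0 (0->0 ok)
  t3 'y' -> {0,2}, take 0 (0->0 ok)
  t4 'y' -> {0,2}, take 0 (0->0 ok)
  t5 'y' -> {0,2}, take 2 (0->2 ok)
  t6 'x' -> {1,3}, take 1 (2->1 ok)
  t7 'x' -> {1,3}, take 1 (1->1 ok)
  t8 'x' -> {1,3}, take 3 (1->3 ok)
  t9 'y' -> {0,2}, take 2 (3->2 ok)
  t10 'x' -> {1,3}, take 3 (2->3 ok)
  t11 'y' -> {0,2}, take 0 (3->0 ok)
  t12 'x' -> {1,3}, take 1 (0->1 ok)
  t13 'x' -> {1,3}, take 3 (1->3 ok)
  t14 'y' -> {0,2}, take 0 (3->0 ok)
  t15 'x' -> {1,3}, take 1 (0->1 ok)
  t16 'x' -> {1,3}, take 3 (1->3 ok)
  t17 'y' -> {0,2}, take 2 (3->2 ok)
  t18 'y' -> {0,2}, take 2 (2->2 ok)
  t19 'x' -> {1,3}, take 1 (2->1 ok)
  t20 'y' -> {0,2}, take 2 (1->2 ok)
  t21 'x' -> {1,3}, take 1 (2->1 ok)
  t22 'y' -> {0,2}, take 2 (1->2 ok)
  t23 'y' -> {0,2}, take 2 (2->2 ok)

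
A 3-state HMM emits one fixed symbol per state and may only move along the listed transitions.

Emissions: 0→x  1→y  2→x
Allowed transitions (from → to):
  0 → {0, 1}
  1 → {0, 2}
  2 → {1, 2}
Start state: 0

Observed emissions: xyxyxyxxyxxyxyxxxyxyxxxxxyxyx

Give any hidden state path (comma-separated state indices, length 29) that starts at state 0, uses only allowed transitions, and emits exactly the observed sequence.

0,1,0,1,2,1,0,0,1,2,2,1,0,1,2,2,2,1,0,1,0,0,0,0,0,1,0,1,0

  pos 0: x in {0,2}, choose 0; start
  pos 1: y in {1}, choose 1; 0->1 ok
  pos 2: x in {0,2}, choose 0; 1->0 ok
  pos 3: y in {1}, choose 1; 0->1 ok
  pos 4: x in {0,2}, choose 2; 1->2 ok
  pos 5: y in {1}, choose 1; 2->1 ok
  pos 6: x in {0,2}, choose 0; 1->0 ok
  pos 7: x in {0,2}, choose 0; 0->0 ok
  pos 8: y in {1}, choose 1; 0->1 ok
  pos 9: x in {0,2}, choose 2; 1->2 ok
  pos 10: x in {0,2}, choose 2; 2->2 ok
  pos 11: y in {1}, choose 1; 2->1 ok
  pos 12: x in {0,2}, choose 0; 1->0 ok
  pos 13: y in {1}, choose 1; 0->1 ok
  pos 14: x in {0,2}, choose 2; 1->2 ok
  pos 15: x in {0,2}, choose 2; 2->2 ok
  pos 16: x in {0,2}, choose 2; 2->2 ok
  pos 17: y in {1}, choose 1; 2->1 ok
  pos 18: x in {0,2}, choose 0; 1->0 ok
  pos 19: y in {1}, choose 1; 0->1 ok
  pos 20: x in {0,2}, choose 0; 1->0 ok
  pos 21: x in {0,2}, choose 0; 0->0 ok
  pos 22: x in {0,2}, choose 0; 0->0 ok
  pos 23: x in {0,2}, choose 0; 0->0 ok
  pos 24: x in {0,2}, choose 0; 0->0 ok
  pos 25: y in {1}, choose 1; 0->1 ok
  pos 26: x in {0,2}, choose 0; 1->0 ok
  pos 27: y in {1}, choose 1; 0->1 ok
  pos 28: x in {0,2}, choose 0; 1->0 ok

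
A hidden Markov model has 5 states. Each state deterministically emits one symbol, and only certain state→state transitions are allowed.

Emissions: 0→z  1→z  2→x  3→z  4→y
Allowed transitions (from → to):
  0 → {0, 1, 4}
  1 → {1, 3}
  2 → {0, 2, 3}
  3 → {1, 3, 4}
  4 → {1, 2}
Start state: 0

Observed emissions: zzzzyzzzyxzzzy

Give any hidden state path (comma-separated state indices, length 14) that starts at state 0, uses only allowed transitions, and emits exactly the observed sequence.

0,1,3,3,4,1,1,3,4,2,0,0,0,4

  0: obs=z cand={0,1,3} pick 0 [start]
  1: obs=z cand={0,1,3} pick 1 [0->1 ok]
  2: obs=z cand={0,1,3} pick 3 [1->3 ok]
  3: obs=z cand={0,1,3} pick 3 [3->3 ok]
  4: obs=y cand={4} pick 4 [3->4 ok]
  5: obs=z cand={0,1,3} pick 1 [4->1 ok]
  6: obs=z cand={0,1,3} pick 1 [1->1 ok]
  7: obs=z cand={0,1,3} pick 3 [1->3 ok]
  8: obs=y cand={4} pick 4 [3->4 ok]
  9: obs=x cand={2} pick 2 [4->2 ok]
  10: obs=z cand={0,1,3} pick 0 [2->0 ok]
  11: obs=z cand={0,1,3} pick 0 [0->0 ok]
  12: obs=z cand={0,1,3} pick 0 [0->0 ok]
  13: obs=y cand={4} pick 4 [0->4 ok]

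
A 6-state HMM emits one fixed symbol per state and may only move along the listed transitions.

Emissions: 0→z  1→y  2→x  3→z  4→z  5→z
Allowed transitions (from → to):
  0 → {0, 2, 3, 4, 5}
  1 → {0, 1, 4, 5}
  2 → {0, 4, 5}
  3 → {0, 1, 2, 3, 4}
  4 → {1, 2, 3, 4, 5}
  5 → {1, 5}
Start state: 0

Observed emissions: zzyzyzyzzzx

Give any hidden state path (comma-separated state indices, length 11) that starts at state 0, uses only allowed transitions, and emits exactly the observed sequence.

  0: obs=z cand={0,3,4,5} pick 0 [start]
  1: obs=z cand={0,3,4,5} pick 5 [0->5 ok]
  2: obs=y cand={1} pick 1 [5->1 ok]
  3: obs=z cand={0,3,4,5} pick 5 [1->5 ok]
  4: obs=y cand={1} pick 1 [5->1 ok]
  5: obs=z cand={0,3,4,5} pick 5 [1->5 ok]
  6: obs=y cand={1} pick 1 [5->1 ok]
  7: obs=z cand={0,3,4,5} pick 4 [1->4 ok]
  8: obs=z cand={0,3,4,5} pick 4 [4->4 ok]
  9: obs=z cand={0,3,4,5} pick 3 [4->3 ok]
  10: obs=x cand={2} pick 2 [3->2 ok]

0,5,1,5,1,5,1,4,4,3,2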